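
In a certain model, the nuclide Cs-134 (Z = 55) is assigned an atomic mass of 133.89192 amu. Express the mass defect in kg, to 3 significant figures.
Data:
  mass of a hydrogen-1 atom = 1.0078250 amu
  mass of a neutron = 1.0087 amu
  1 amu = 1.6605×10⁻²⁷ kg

Z = 55, so N = A − Z = 134 − 55 = 79.
Mass of separated nucleons = 55(1.0078250) + 79(1.0087) = 55.4303750 + 79.6873 = 135.1176750 amu
Δm = 135.1176750 − 133.89192 = 1.2257550 amu
In SI units: 1.2257550 amu × 1.6605×10⁻²⁷ kg/amu = 2.0354e-27 kg

2.04e-27 kg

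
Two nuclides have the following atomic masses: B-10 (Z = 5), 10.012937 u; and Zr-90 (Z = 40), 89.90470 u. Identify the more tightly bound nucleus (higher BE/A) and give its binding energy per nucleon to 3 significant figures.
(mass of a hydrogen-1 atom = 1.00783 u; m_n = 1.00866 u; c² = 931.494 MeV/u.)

B-10: Σm = 5(1.00783) + 5(1.00866) = 10.08245 u; Δm = 0.069513 u; E_B = 64.751 MeV; E_B/A = 6.475 MeV
Zr-90: Σm = 40(1.00783) + 50(1.00866) = 90.74620 u; Δm = 0.84150 u; E_B = 783.85 MeV; E_B/A = 8.709 MeV
Zr-90 has the higher binding energy per nucleon, so it is the more tightly bound nucleus.

Zr-90; 8.71 MeV/nucleon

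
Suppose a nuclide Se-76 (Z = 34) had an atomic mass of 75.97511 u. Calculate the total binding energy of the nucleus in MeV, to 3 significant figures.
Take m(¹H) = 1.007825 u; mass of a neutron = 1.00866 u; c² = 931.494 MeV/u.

Z = 34, so N = A − Z = 76 − 34 = 42.
Mass of separated nucleons = 34(1.007825) + 42(1.00866) = 34.266050 + 42.36372 = 76.629770 u
Mass defect Δm = 76.629770 − 75.97511 = 0.654660 u
E_B = 0.654660 × 931.494 = 609.812 MeV

610 MeV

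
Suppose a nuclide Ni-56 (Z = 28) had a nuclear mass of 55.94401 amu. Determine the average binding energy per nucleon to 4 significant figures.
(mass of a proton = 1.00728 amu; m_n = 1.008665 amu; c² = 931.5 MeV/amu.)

8.358 MeV/nucleon

With 28 protons and 28 neutrons (A = 56):
Σm = 28·m_p + 28·m_n = 28.20384 + 28.242620 = 56.446460 amu
Δm = 56.446460 − 55.94401 = 0.502450 amu
Binding energy = Δm·c² = 0.502450 × 931.5 MeV/amu = 468.032 MeV
Dividing by A = 56 gives 8.358 MeV per nucleon.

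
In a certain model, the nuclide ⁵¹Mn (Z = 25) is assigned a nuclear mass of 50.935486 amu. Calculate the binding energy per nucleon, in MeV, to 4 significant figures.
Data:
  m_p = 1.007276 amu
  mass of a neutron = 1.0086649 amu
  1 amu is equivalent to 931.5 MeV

Σm = 25·m_p + 26·m_n = 25.181900 + 26.2252874 = 51.4071874 amu
Mass defect Δm = 51.4071874 − 50.935486 = 0.4717014 amu
Binding energy = Δm·c² = 0.4717014 × 931.5 MeV/amu = 439.390 MeV
Per nucleon: 439.390 / 51 = 8.615 MeV

8.615 MeV/nucleon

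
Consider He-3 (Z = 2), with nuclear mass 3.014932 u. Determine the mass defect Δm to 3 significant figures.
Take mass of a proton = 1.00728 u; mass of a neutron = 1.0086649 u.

Total constituent mass: 2 × 1.00728 + 1 × 1.0086649 = 3.0232249 u
Δm = 3.0232249 − 3.014932 = 0.0082929 u

0.00829 u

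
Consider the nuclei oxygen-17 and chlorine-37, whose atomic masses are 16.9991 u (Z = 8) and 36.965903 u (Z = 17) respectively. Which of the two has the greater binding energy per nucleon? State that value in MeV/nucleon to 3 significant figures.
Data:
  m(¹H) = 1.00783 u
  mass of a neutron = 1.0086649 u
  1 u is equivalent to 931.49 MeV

oxygen-17: Σm = 8(1.00783) + 9(1.0086649) = 17.1406241 u; Δm = 0.1415241 u; E_B = 131.828 MeV; E_B/A = 7.7546 MeV
chlorine-37: Σm = 17(1.00783) + 20(1.0086649) = 37.3064080 u; Δm = 0.3405050 u; E_B = 317.18 MeV; E_B/A = 8.572 MeV
chlorine-37 has the higher binding energy per nucleon, so it is the more tightly bound nucleus.

chlorine-37; 8.57 MeV/nucleon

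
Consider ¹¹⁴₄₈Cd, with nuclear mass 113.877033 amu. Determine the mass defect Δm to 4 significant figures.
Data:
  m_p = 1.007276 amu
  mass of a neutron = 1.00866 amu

Σm = 48·m_p + 66·m_n = 48.349248 + 66.57156 = 114.920808 amu
The mass defect is 114.920808 − 113.877033 = 1.043775 amu.

1.044 amu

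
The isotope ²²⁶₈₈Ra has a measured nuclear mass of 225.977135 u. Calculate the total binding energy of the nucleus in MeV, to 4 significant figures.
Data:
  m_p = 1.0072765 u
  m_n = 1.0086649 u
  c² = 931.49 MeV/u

1732 MeV

Total constituent mass: 88 × 1.0072765 + 138 × 1.0086649 = 227.8360882 u
Mass defect Δm = 227.8360882 − 225.977135 = 1.8589532 u
E_B = 1.8589532 × 931.49 = 1731.60 MeV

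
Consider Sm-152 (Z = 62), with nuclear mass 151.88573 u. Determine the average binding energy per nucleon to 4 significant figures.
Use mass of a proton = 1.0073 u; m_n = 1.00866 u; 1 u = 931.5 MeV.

Z = 62, so N = A − Z = 152 − 62 = 90.
Total constituent mass: 62 × 1.0073 + 90 × 1.00866 = 153.23200 u
Mass defect Δm = 153.23200 − 151.88573 = 1.34627 u
Converting to energy: 1.34627 u × 931.5 MeV/u = 1254.05 MeV
Dividing by A = 152 gives 8.250 MeV per nucleon.

8.250 MeV/nucleon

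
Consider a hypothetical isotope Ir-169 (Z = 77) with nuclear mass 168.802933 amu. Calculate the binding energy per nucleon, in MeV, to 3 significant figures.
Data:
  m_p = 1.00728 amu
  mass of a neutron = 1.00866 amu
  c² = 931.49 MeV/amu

8.57 MeV/nucleon

Σm = 77·m_p + 92·m_n = 77.56056 + 92.79672 = 170.35728 amu
Δm = 170.35728 − 168.802933 = 1.554347 amu
Converting to energy: 1.554347 amu × 931.49 MeV/amu = 1447.86 MeV
Dividing by A = 169 gives 8.567 MeV per nucleon.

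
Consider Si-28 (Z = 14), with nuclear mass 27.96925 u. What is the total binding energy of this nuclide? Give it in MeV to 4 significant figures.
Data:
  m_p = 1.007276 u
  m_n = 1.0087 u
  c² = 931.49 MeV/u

237.0 MeV

Z = 14, so N = A − Z = 28 − 14 = 14.
Σm = 14·m_p + 14·m_n = 14.101864 + 14.1218 = 28.223664 u
Δm = 28.223664 − 27.96925 = 0.254414 u
Binding energy = Δm·c² = 0.254414 × 931.49 MeV/u = 236.984 MeV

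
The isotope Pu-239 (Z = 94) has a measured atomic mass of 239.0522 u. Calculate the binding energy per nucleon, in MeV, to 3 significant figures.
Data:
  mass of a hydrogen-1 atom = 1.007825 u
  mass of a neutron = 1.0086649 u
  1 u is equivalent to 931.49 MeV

7.56 MeV/nucleon

The nucleus contains 94 protons and 239 − 94 = 145 neutrons.
Total constituent mass: 94 × 1.007825 + 145 × 1.0086649 = 240.9919605 u
The mass defect is 240.9919605 − 239.0522 = 1.9397605 u.
E_B = 1.9397605 × 931.49 = 1806.87 MeV
BE/A = 1806.87 MeV / 239 = 7.560 MeV/nucleon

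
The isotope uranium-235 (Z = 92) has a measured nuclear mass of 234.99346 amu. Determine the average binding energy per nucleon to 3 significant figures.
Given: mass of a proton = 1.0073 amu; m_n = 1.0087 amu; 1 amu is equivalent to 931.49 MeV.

7.62 MeV/nucleon

Σm = 92·m_p + 143·m_n = 92.6716 + 144.2441 = 236.9157 amu
The mass defect is 236.9157 − 234.99346 = 1.92224 amu.
E_B = 1.92224 × 931.49 = 1790.55 MeV
Per nucleon: 1790.55 / 235 = 7.619 MeV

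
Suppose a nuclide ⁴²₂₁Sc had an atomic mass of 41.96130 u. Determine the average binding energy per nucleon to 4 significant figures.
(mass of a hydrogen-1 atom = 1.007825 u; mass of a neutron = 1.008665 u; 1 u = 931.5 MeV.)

8.539 MeV/nucleon

Mass of separated nucleons = 21(1.007825) + 21(1.008665) = 21.164325 + 21.181965 = 42.346290 u
The mass defect is 42.346290 − 41.96130 = 0.384990 u.
E_B = 0.384990 × 931.5 = 358.618 MeV
BE/A = 358.618 MeV / 42 = 8.539 MeV/nucleon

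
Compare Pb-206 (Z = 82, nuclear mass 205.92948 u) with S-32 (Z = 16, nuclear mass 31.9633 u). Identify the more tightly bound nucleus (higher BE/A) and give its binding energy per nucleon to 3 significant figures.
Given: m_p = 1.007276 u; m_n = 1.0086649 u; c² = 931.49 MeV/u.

Pb-206: Σm = 82(1.007276) + 124(1.0086649) = 207.6710796 u; Δm = 1.7415996 u; E_B = 1622.3 MeV; E_B/A = 7.875 MeV
S-32: Σm = 16(1.007276) + 16(1.0086649) = 32.2550544 u; Δm = 0.2917544 u; E_B = 271.77 MeV; E_B/A = 8.493 MeV
S-32 has the higher binding energy per nucleon, so it is the more tightly bound nucleus.

S-32; 8.49 MeV/nucleon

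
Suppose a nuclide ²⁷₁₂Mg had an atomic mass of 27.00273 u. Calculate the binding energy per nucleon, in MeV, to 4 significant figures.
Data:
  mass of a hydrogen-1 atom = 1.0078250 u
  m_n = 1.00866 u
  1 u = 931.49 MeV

Total constituent mass: 12 × 1.0078250 + 15 × 1.00866 = 27.2238000 u
Δm = 27.2238000 − 27.00273 = 0.2210700 u
Converting to energy: 0.2210700 u × 931.49 MeV/u = 205.924 MeV
BE/A = 205.924 MeV / 27 = 7.627 MeV/nucleon

7.627 MeV/nucleon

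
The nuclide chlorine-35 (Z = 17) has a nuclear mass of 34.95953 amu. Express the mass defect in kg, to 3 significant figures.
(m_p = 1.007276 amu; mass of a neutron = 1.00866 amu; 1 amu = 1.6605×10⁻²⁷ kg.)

5.31e-28 kg

With 17 protons and 18 neutrons (A = 35):
Mass of separated nucleons = 17(1.007276) + 18(1.00866) = 17.123692 + 18.15588 = 35.279572 amu
The mass defect is 35.279572 − 34.95953 = 0.320042 amu.
In SI units: 0.320042 amu × 1.6605×10⁻²⁷ kg/amu = 5.3143e-28 kg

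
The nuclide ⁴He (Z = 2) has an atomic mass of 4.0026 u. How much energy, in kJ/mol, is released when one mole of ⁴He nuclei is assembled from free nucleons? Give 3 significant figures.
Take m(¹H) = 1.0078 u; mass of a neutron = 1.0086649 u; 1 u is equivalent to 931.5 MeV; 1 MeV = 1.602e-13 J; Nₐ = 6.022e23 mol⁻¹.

2.73e+09 kJ/mol

Mass of separated nucleons = 2(1.0078) + 2(1.0086649) = 2.0156 + 2.0173298 = 4.0329298 u
Mass defect Δm = 4.0329298 − 4.0026 = 0.0303298 u
Converting to energy: 0.0303298 u × 931.5 MeV/u = 28.2522 MeV
Per nucleus in joules: 28.2522 MeV × 1.602e-13 J/MeV = 4.5260e-12 J
Per mole: 4.5260e-12 J × 6.022e23 mol⁻¹ = 2.7256e+12 J/mol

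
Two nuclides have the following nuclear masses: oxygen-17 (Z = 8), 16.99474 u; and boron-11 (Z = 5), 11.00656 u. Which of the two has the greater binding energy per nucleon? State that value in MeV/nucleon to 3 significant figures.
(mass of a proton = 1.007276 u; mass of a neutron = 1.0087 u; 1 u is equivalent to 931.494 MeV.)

oxygen-17: Σm = 8(1.007276) + 9(1.0087) = 17.136508 u; Δm = 0.141768 u; E_B = 132.06 MeV; E_B/A = 7.768 MeV
boron-11: Σm = 5(1.007276) + 6(1.0087) = 11.088580 u; Δm = 0.082020 u; E_B = 76.401 MeV; E_B/A = 6.946 MeV
oxygen-17 has the higher binding energy per nucleon, so it is the more tightly bound nucleus.

oxygen-17; 7.77 MeV/nucleon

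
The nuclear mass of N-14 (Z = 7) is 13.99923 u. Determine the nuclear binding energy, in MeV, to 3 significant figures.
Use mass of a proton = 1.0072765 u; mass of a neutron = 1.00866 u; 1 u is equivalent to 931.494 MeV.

With 7 protons and 7 neutrons (A = 14):
Mass of separated nucleons = 7(1.0072765) + 7(1.00866) = 7.0509355 + 7.06062 = 14.1115555 u
Mass defect Δm = 14.1115555 − 13.99923 = 0.1123255 u
Converting to energy: 0.1123255 u × 931.494 MeV/u = 104.631 MeV

105 MeV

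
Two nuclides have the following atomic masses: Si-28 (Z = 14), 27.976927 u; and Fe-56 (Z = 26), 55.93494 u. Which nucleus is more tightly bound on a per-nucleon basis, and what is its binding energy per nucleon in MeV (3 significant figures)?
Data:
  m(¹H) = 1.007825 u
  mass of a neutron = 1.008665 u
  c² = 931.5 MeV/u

Fe-56; 8.79 MeV/nucleon

Si-28: Σm = 14(1.007825) + 14(1.008665) = 28.230860 u; Δm = 0.253933 u; E_B = 236.54 MeV; E_B/A = 8.448 MeV
Fe-56: Σm = 26(1.007825) + 30(1.008665) = 56.463400 u; Δm = 0.528460 u; E_B = 492.26 MeV; E_B/A = 8.790 MeV
Fe-56 has the higher binding energy per nucleon, so it is the more tightly bound nucleus.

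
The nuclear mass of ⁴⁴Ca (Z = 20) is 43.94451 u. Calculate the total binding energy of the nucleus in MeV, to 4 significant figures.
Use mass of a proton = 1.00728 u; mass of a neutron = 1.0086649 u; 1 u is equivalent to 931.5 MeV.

381.0 MeV

With 20 protons and 24 neutrons (A = 44):
Total constituent mass: 20 × 1.00728 + 24 × 1.0086649 = 44.3535576 u
Mass defect Δm = 44.3535576 − 43.94451 = 0.4090476 u
E_B = 0.4090476 × 931.5 = 381.028 MeV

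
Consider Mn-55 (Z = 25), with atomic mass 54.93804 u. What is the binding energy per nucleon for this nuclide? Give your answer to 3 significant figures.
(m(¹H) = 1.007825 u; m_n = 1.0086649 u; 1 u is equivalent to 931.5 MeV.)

Σm = 25·m(¹H) + 30·m_n = 25.195625 + 30.2599470 = 55.4555720 u
The mass defect is 55.4555720 − 54.93804 = 0.5175320 u.
Binding energy = Δm·c² = 0.5175320 × 931.5 MeV/u = 482.081 MeV
Per nucleon: 482.081 / 55 = 8.765 MeV

8.77 MeV/nucleon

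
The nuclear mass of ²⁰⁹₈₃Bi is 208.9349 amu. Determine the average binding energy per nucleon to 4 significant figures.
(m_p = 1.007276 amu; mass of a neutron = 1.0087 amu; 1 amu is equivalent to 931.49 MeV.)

7.867 MeV/nucleon

With 83 protons and 126 neutrons (A = 209):
Σm = 83·m_p + 126·m_n = 83.603908 + 127.0962 = 210.700108 amu
Mass defect Δm = 210.700108 − 208.9349 = 1.765208 amu
E_B = 1.765208 × 931.49 = 1644.27 MeV
Dividing by A = 209 gives 7.867 MeV per nucleon.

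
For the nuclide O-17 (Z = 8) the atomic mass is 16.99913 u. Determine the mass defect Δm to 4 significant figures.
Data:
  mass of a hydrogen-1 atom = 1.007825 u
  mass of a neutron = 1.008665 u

The nucleus contains 8 protons and 17 − 8 = 9 neutrons.
Total constituent mass: 8 × 1.007825 + 9 × 1.008665 = 17.140585 u
The mass defect is 17.140585 − 16.99913 = 0.141455 u.

0.1415 u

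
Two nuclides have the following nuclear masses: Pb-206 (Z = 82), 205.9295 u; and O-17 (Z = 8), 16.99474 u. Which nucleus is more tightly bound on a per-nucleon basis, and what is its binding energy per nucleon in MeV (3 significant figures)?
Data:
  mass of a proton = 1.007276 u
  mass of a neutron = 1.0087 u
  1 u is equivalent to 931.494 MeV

Pb-206: Σm = 82(1.007276) + 124(1.0087) = 207.675432 u; Δm = 1.745932 u; E_B = 1626.33 MeV; E_B/A = 7.8948 MeV
O-17: Σm = 8(1.007276) + 9(1.0087) = 17.136508 u; Δm = 0.141768 u; E_B = 132.06 MeV; E_B/A = 7.768 MeV
Pb-206 has the higher binding energy per nucleon, so it is the more tightly bound nucleus.

Pb-206; 7.89 MeV/nucleon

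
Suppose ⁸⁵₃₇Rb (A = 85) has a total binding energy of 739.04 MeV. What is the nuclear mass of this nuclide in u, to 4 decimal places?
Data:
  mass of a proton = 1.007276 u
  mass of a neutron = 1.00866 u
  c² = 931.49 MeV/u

84.8915 u

Mass defect = 739.04 MeV / (931.49 MeV/u) = 0.793396 u
Constituent mass = 37(1.007276) + 48(1.00866) = 85.684892 u
Nuclear mass = 85.684892 − 0.793396 = 84.891496 u ≈ 84.8915 u (to 4 decimal places)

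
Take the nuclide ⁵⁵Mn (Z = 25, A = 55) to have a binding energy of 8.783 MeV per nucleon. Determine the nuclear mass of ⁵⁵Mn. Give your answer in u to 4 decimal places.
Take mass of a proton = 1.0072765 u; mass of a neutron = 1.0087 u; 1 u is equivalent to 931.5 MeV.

54.9243 u

Total binding energy = 55 × 8.783 = 483.065 MeV
Mass defect = 483.065 MeV / (931.5 MeV/u) = 0.518588 u
Constituent mass = 25(1.0072765) + 30(1.0087) = 55.4429125 u
Nuclear mass = 55.4429125 − 0.518588 = 54.9243245 u ≈ 54.9243 u (to 4 decimal places)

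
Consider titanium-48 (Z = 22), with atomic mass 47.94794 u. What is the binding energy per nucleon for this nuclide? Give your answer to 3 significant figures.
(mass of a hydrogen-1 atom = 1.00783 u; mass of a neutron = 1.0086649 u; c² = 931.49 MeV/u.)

Σm = 22·m(¹H) + 26·m_n = 22.17226 + 26.2252874 = 48.3975474 u
The mass defect is 48.3975474 − 47.94794 = 0.4496074 u.
E_B = 0.4496074 × 931.49 = 418.805 MeV
Per nucleon: 418.805 / 48 = 8.725 MeV

8.73 MeV/nucleon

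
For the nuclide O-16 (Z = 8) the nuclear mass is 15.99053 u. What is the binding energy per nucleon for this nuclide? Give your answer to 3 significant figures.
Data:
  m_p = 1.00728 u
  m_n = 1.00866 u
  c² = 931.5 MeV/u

Z = 8, so N = A − Z = 16 − 8 = 8.
Σm = 8·m_p + 8·m_n = 8.05824 + 8.06928 = 16.12752 u
The mass defect is 16.12752 − 15.99053 = 0.13699 u.
E_B = 0.13699 × 931.5 = 127.606 MeV
Per nucleon: 127.606 / 16 = 7.975 MeV

7.98 MeV/nucleon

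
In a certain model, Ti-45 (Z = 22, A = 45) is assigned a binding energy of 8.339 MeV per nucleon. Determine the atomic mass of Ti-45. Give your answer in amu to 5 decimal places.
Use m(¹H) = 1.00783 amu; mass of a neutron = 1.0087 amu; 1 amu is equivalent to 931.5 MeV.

Total binding energy = 45 × 8.339 = 375.255 MeV
Mass defect = 375.255 MeV / (931.5 MeV/amu) = 0.4028502 amu
Constituent mass = 22(1.00783) + 23(1.0087) = 45.37236 amu
Atomic mass = 45.37236 − 0.4028502 = 44.9695098 amu ≈ 44.96951 amu (to 5 decimal places)

44.96951 amu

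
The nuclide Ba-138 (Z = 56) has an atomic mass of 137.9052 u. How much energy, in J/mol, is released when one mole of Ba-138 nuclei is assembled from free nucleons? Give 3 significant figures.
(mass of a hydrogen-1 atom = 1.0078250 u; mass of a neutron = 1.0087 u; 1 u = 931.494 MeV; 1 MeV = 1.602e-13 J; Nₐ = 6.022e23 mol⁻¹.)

1.12e+14 J/mol

Mass of separated nucleons = 56(1.0078250) + 82(1.0087) = 56.4382000 + 82.7134 = 139.1516000 u
Mass defect Δm = 139.1516000 − 137.9052 = 1.2464000 u
Binding energy = Δm·c² = 1.2464000 × 931.494 MeV/u = 1161.01 MeV
Per nucleus in joules: 1161.01 MeV × 1.602e-13 J/MeV = 1.8599e-10 J
Per mole: 1.8599e-10 J × 6.022e23 mol⁻¹ = 1.1200e+14 J/mol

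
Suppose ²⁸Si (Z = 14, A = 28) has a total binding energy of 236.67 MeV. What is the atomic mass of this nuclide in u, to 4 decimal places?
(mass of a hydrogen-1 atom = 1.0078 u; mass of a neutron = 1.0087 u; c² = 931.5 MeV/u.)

27.9769 u

Mass defect = 236.67 MeV / (931.5 MeV/u) = 0.254074 u
Constituent mass = 14(1.0078) + 14(1.0087) = 28.2310 u
Atomic mass = 28.2310 − 0.254074 = 27.976926 u ≈ 27.9769 u (to 4 decimal places)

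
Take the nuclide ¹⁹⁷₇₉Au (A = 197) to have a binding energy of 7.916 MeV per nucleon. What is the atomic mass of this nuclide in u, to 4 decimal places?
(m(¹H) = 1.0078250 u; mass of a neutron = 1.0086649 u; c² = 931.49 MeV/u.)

196.9665 u

Total binding energy = 197 × 7.916 = 1559.452 MeV
Mass defect = 1559.452 MeV / (931.49 MeV/u) = 1.674148 u
Constituent mass = 79(1.0078250) + 118(1.0086649) = 198.6406332 u
Atomic mass = 198.6406332 − 1.674148 = 196.9664852 u ≈ 196.9665 u (to 4 decimal places)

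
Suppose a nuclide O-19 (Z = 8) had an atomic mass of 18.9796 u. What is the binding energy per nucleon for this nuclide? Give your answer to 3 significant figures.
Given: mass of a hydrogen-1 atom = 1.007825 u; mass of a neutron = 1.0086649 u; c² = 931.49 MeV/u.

8.74 MeV/nucleon

The nucleus contains 8 protons and 19 − 8 = 11 neutrons.
Σm = 8·m(¹H) + 11·m_n = 8.062600 + 11.0953139 = 19.1579139 u
Δm = 19.1579139 − 18.9796 = 0.1783139 u
Converting to energy: 0.1783139 u × 931.49 MeV/u = 166.098 MeV
Per nucleon: 166.098 / 19 = 8.742 MeV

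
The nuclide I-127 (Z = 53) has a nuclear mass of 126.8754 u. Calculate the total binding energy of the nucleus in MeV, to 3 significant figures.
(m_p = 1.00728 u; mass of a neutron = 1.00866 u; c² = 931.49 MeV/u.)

Z = 53, so N = A − Z = 127 − 53 = 74.
Mass of separated nucleons = 53(1.00728) + 74(1.00866) = 53.38584 + 74.64084 = 128.02668 u
Mass defect Δm = 128.02668 − 126.8754 = 1.15128 u
Binding energy = Δm·c² = 1.15128 × 931.49 MeV/u = 1072.41 MeV

1070 MeV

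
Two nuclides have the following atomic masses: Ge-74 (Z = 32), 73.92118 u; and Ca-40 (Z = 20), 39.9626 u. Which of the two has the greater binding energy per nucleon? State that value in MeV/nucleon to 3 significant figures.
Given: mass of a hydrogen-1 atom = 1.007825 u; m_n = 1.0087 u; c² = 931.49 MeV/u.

Ge-74: Σm = 32(1.007825) + 42(1.0087) = 74.615800 u; Δm = 0.694620 u; E_B = 647.03 MeV; E_B/A = 8.744 MeV
Ca-40: Σm = 20(1.007825) + 20(1.0087) = 40.330500 u; Δm = 0.367900 u; E_B = 342.695 MeV; E_B/A = 8.567 MeV
Ge-74 has the higher binding energy per nucleon, so it is the more tightly bound nucleus.

Ge-74; 8.74 MeV/nucleon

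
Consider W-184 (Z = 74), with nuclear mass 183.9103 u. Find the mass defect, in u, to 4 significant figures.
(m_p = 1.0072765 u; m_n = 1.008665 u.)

1.581 u

Σm = 74·m_p + 110·m_n = 74.5384610 + 110.953150 = 185.4916110 u
Δm = 185.4916110 − 183.9103 = 1.5813110 u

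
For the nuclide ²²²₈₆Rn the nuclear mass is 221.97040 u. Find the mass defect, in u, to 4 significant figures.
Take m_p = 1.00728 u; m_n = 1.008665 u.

1.834 u

The nucleus contains 86 protons and 222 − 86 = 136 neutrons.
Mass of separated nucleons = 86(1.00728) + 136(1.008665) = 86.62608 + 137.178440 = 223.804520 u
Δm = 223.804520 − 221.97040 = 1.834120 u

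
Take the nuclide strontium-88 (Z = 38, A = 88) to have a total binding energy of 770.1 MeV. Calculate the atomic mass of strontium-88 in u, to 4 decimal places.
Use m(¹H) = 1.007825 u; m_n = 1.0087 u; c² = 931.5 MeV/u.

Mass defect = 770.1 MeV / (931.5 MeV/u) = 0.826731 u
Constituent mass = 38(1.007825) + 50(1.0087) = 88.732350 u
Atomic mass = 88.732350 − 0.826731 = 87.905619 u ≈ 87.9056 u (to 4 decimal places)

87.9056 u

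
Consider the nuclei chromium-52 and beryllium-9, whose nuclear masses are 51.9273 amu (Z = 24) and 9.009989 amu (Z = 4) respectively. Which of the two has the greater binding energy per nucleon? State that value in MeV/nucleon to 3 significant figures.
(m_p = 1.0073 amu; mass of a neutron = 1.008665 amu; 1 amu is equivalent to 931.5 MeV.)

chromium-52: Σm = 24(1.0073) + 28(1.008665) = 52.417820 amu; Δm = 0.490520 amu; E_B = 456.92 MeV; E_B/A = 8.787 MeV
beryllium-9: Σm = 4(1.0073) + 5(1.008665) = 9.072525 amu; Δm = 0.062536 amu; E_B = 58.252 MeV; E_B/A = 6.472 MeV
chromium-52 has the higher binding energy per nucleon, so it is the more tightly bound nucleus.

chromium-52; 8.79 MeV/nucleon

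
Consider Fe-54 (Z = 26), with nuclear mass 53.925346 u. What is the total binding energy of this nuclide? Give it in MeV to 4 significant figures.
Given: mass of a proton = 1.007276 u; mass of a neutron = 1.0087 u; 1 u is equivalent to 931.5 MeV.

Z = 26, so N = A − Z = 54 − 26 = 28.
Σm = 26·m_p + 28·m_n = 26.189176 + 28.2436 = 54.432776 u
The mass defect is 54.432776 − 53.925346 = 0.507430 u.
E_B = 0.507430 × 931.5 = 472.671 MeV

472.7 MeV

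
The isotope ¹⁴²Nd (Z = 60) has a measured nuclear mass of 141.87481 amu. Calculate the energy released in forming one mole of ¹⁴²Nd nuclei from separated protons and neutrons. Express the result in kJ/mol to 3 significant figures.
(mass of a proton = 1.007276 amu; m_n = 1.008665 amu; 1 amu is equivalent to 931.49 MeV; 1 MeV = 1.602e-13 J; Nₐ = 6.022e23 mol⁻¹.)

The nucleus contains 60 protons and 142 − 60 = 82 neutrons.
Mass of separated nucleons = 60(1.007276) + 82(1.008665) = 60.436560 + 82.710530 = 143.147090 amu
The mass defect is 143.147090 − 141.87481 = 1.272280 amu.
Binding energy = Δm·c² = 1.272280 × 931.49 MeV/amu = 1185.12 MeV
Per nucleus in joules: 1185.12 MeV × 1.602e-13 J/MeV = 1.8986e-10 J
Per mole: 1.8986e-10 J × 6.022e23 mol⁻¹ = 1.1433e+14 J/mol

1.14e+11 kJ/mol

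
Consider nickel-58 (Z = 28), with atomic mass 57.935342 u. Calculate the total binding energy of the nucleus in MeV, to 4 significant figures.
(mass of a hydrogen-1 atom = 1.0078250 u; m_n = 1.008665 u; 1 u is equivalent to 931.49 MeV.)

Z = 28, so N = A − Z = 58 − 28 = 30.
Mass of separated nucleons = 28(1.0078250) + 30(1.008665) = 28.2191000 + 30.259950 = 58.4790500 u
The mass defect is 58.4790500 − 57.935342 = 0.5437080 u.
E_B = 0.5437080 × 931.49 = 506.459 MeV

506.5 MeV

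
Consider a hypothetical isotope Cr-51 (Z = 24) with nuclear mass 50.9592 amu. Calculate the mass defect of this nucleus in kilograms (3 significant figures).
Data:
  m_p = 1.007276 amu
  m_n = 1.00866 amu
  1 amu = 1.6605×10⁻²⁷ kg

Σm = 24·m_p + 27·m_n = 24.174624 + 27.23382 = 51.408444 amu
Δm = 51.408444 − 50.9592 = 0.449244 amu
In SI units: 0.449244 amu × 1.6605×10⁻²⁷ kg/amu = 7.4597e-28 kg

7.46e-28 kg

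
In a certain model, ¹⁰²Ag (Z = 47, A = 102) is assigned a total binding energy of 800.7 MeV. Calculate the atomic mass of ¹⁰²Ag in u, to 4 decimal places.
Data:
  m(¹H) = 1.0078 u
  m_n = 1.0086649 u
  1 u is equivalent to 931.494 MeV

Mass defect = 800.7 MeV / (931.494 MeV/u) = 0.859587 u
Constituent mass = 47(1.0078) + 55(1.0086649) = 102.8431695 u
Atomic mass = 102.8431695 − 0.859587 = 101.9835825 u ≈ 101.9836 u (to 4 decimal places)

101.9836 u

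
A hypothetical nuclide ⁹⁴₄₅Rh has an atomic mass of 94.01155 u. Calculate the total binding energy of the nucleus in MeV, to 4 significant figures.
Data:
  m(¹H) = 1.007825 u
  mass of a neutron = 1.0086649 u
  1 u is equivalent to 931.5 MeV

Total constituent mass: 45 × 1.007825 + 49 × 1.0086649 = 94.7767051 u
Δm = 94.7767051 − 94.01155 = 0.7651551 u
Binding energy = Δm·c² = 0.7651551 × 931.5 MeV/u = 712.742 MeV

712.7 MeV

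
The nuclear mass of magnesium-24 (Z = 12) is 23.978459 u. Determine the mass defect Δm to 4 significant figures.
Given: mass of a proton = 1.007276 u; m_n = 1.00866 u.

Mass of separated nucleons = 12(1.007276) + 12(1.00866) = 12.087312 + 12.10392 = 24.191232 u
The mass defect is 24.191232 − 23.978459 = 0.212773 u.

0.2128 u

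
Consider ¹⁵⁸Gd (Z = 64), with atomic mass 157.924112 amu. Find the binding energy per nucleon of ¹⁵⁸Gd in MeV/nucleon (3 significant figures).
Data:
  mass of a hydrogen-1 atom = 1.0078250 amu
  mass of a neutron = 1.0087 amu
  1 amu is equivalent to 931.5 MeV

8.22 MeV/nucleon

The nucleus contains 64 protons and 158 − 64 = 94 neutrons.
Mass of separated nucleons = 64(1.0078250) + 94(1.0087) = 64.5008000 + 94.8178 = 159.3186000 amu
Mass defect Δm = 159.3186000 − 157.924112 = 1.3944880 amu
E_B = 1.3944880 × 931.5 = 1298.97 MeV
BE/A = 1298.97 MeV / 158 = 8.221 MeV/nucleon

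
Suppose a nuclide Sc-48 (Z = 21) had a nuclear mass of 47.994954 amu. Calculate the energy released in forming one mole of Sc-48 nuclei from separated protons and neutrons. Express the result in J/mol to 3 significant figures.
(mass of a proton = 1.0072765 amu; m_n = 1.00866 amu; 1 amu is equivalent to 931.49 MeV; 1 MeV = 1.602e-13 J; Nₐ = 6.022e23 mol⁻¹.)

3.52e+13 J/mol

Mass of separated nucleons = 21(1.0072765) + 27(1.00866) = 21.1528065 + 27.23382 = 48.3866265 amu
Δm = 48.3866265 − 47.994954 = 0.3916725 amu
Converting to energy: 0.3916725 amu × 931.49 MeV/amu = 364.839 MeV
Per nucleus in joules: 364.839 MeV × 1.602e-13 J/MeV = 5.8447e-11 J
Per mole: 5.8447e-11 J × 6.022e23 mol⁻¹ = 3.5197e+13 J/mol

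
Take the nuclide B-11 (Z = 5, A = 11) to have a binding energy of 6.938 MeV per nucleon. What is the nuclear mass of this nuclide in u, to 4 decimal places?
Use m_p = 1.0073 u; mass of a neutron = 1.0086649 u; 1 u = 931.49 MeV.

11.0066 u

Total binding energy = 11 × 6.938 = 76.318 MeV
Mass defect = 76.318 MeV / (931.49 MeV/u) = 0.081931 u
Constituent mass = 5(1.0073) + 6(1.0086649) = 11.0884894 u
Nuclear mass = 11.0884894 − 0.081931 = 11.0065584 u ≈ 11.0066 u (to 4 decimal places)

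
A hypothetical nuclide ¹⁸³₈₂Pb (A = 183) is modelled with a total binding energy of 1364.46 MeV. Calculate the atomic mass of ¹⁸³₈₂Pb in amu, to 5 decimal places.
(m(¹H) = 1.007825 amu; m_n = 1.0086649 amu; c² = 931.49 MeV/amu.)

183.05199 amu

Mass defect = 1364.46 MeV / (931.49 MeV/amu) = 1.4648144 amu
Constituent mass = 82(1.007825) + 101(1.0086649) = 184.5168049 amu
Atomic mass = 184.5168049 − 1.4648144 = 183.0519905 amu ≈ 183.05199 amu (to 5 decimal places)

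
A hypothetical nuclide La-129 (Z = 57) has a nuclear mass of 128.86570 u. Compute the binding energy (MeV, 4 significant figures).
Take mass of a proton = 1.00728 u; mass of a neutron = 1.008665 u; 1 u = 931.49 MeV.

With 57 protons and 72 neutrons (A = 129):
Σm = 57·m_p + 72·m_n = 57.41496 + 72.623880 = 130.038840 u
Δm = 130.038840 − 128.86570 = 1.173140 u
E_B = 1.173140 × 931.49 = 1092.77 MeV

1093 MeV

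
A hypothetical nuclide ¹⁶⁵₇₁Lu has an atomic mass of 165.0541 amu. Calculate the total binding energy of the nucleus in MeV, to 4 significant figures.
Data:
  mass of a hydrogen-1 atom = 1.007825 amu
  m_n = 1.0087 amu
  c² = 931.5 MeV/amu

The nucleus contains 71 protons and 165 − 71 = 94 neutrons.
Σm = 71·m(¹H) + 94·m_n = 71.555575 + 94.8178 = 166.373375 amu
Δm = 166.373375 − 165.0541 = 1.319275 amu
Binding energy = Δm·c² = 1.319275 × 931.5 MeV/amu = 1228.90 MeV

1229 MeV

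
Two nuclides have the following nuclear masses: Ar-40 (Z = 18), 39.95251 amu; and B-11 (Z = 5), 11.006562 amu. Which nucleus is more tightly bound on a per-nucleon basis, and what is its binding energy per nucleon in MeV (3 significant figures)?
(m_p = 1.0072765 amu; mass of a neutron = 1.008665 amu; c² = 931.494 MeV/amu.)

Ar-40; 8.60 MeV/nucleon

Ar-40: Σm = 18(1.0072765) + 22(1.008665) = 40.3216070 amu; Δm = 0.3690970 amu; E_B = 343.81 MeV; E_B/A = 8.595 MeV
B-11: Σm = 5(1.0072765) + 6(1.008665) = 11.0883725 amu; Δm = 0.0818105 amu; E_B = 76.206 MeV; E_B/A = 6.928 MeV
Ar-40 has the higher binding energy per nucleon, so it is the more tightly bound nucleus.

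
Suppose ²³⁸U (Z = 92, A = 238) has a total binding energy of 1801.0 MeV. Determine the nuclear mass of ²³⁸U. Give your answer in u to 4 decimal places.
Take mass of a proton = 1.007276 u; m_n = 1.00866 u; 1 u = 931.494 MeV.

Mass defect = 1801.0 MeV / (931.494 MeV/u) = 1.933453 u
Constituent mass = 92(1.007276) + 146(1.00866) = 239.933752 u
Nuclear mass = 239.933752 − 1.933453 = 238.000299 u ≈ 238.0003 u (to 4 decimal places)

238.0003 u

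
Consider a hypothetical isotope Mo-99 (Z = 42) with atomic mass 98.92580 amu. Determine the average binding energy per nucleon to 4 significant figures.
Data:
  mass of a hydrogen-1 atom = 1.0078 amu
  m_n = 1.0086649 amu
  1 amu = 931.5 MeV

8.428 MeV/nucleon

With 42 protons and 57 neutrons (A = 99):
Σm = 42·m(¹H) + 57·m_n = 42.3276 + 57.4938993 = 99.8214993 amu
Mass defect Δm = 99.8214993 − 98.92580 = 0.8956993 amu
Converting to energy: 0.8956993 amu × 931.5 MeV/amu = 834.344 MeV
Dividing by A = 99 gives 8.428 MeV per nucleon.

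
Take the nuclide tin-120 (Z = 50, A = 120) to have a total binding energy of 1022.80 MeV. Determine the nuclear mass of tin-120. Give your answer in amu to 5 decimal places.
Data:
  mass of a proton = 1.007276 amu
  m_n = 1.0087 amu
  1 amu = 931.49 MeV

119.87477 amu

Mass defect = 1022.80 MeV / (931.49 MeV/amu) = 1.0980257 amu
Constituent mass = 50(1.007276) + 70(1.0087) = 120.972800 amu
Nuclear mass = 120.972800 − 1.0980257 = 119.8747743 amu ≈ 119.87477 amu (to 5 decimal places)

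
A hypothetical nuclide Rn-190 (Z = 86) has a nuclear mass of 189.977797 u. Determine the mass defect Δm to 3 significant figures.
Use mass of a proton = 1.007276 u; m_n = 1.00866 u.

1.55 u

With 86 protons and 104 neutrons (A = 190):
Mass of separated nucleons = 86(1.007276) + 104(1.00866) = 86.625736 + 104.90064 = 191.526376 u
Mass defect Δm = 191.526376 − 189.977797 = 1.548579 u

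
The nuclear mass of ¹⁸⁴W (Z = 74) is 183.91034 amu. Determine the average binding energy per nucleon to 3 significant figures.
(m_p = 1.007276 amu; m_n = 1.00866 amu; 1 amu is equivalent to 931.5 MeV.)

8.00 MeV/nucleon

With 74 protons and 110 neutrons (A = 184):
Total constituent mass: 74 × 1.007276 + 110 × 1.00866 = 185.491024 amu
Δm = 185.491024 − 183.91034 = 1.580684 amu
Binding energy = Δm·c² = 1.580684 × 931.5 MeV/amu = 1472.41 MeV
BE/A = 1472.41 MeV / 184 = 8.002 MeV/nucleon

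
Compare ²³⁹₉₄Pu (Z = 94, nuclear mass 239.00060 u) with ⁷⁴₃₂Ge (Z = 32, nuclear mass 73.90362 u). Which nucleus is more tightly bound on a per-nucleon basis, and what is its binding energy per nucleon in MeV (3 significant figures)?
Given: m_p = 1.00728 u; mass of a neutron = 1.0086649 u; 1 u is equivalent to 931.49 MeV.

⁷⁴₃₂Ge; 8.73 MeV/nucleon

²³⁹₉₄Pu: Σm = 94(1.00728) + 145(1.0086649) = 240.9407305 u; Δm = 1.9401305 u; E_B = 1807.2 MeV; E_B/A = 7.562 MeV
⁷⁴₃₂Ge: Σm = 32(1.00728) + 42(1.0086649) = 74.5968858 u; Δm = 0.6932658 u; E_B = 645.77 MeV; E_B/A = 8.727 MeV
⁷⁴₃₂Ge has the higher binding energy per nucleon, so it is the more tightly bound nucleus.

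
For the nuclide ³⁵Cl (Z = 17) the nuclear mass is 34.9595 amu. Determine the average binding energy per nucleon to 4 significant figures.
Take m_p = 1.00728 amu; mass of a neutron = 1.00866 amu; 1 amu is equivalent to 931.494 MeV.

The nucleus contains 17 protons and 35 − 17 = 18 neutrons.
Total constituent mass: 17 × 1.00728 + 18 × 1.00866 = 35.27964 amu
Δm = 35.27964 − 34.9595 = 0.32014 amu
E_B = 0.32014 × 931.494 = 298.208 MeV
BE/A = 298.208 MeV / 35 = 8.520 MeV/nucleon

8.520 MeV/nucleon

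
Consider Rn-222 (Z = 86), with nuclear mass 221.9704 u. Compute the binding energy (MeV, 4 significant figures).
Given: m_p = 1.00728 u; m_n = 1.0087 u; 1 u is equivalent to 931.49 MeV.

The nucleus contains 86 protons and 222 − 86 = 136 neutrons.
Σm = 86·m_p + 136·m_n = 86.62608 + 137.1832 = 223.80928 u
Δm = 223.80928 − 221.9704 = 1.83888 u
E_B = 1.83888 × 931.49 = 1712.90 MeV

1713 MeV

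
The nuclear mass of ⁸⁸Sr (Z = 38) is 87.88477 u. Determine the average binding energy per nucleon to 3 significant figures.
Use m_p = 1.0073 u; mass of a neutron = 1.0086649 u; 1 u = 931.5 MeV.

8.74 MeV/nucleon

With 38 protons and 50 neutrons (A = 88):
Σm = 38·m_p + 50·m_n = 38.2774 + 50.4332450 = 88.7106450 u
Mass defect Δm = 88.7106450 − 87.88477 = 0.8258750 u
Binding energy = Δm·c² = 0.8258750 × 931.5 MeV/u = 769.303 MeV
Per nucleon: 769.303 / 88 = 8.742 MeV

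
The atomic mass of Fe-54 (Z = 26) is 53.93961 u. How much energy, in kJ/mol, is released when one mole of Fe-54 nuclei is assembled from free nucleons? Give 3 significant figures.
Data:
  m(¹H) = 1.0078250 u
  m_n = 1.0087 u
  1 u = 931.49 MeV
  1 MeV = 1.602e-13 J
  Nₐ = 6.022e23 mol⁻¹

4.56e+10 kJ/mol

The nucleus contains 26 protons and 54 − 26 = 28 neutrons.
Mass of separated nucleons = 26(1.0078250) + 28(1.0087) = 26.2034500 + 28.2436 = 54.4470500 u
Mass defect Δm = 54.4470500 − 53.93961 = 0.5074400 u
Binding energy = Δm·c² = 0.5074400 × 931.49 MeV/u = 472.675 MeV
Per nucleus in joules: 472.675 MeV × 1.602e-13 J/MeV = 7.5723e-11 J
Per mole: 7.5723e-11 J × 6.022e23 mol⁻¹ = 4.5600e+13 J/mol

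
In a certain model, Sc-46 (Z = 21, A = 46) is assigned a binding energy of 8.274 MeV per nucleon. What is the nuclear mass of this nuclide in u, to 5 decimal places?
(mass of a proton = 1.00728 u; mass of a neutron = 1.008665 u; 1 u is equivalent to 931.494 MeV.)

Total binding energy = 46 × 8.274 = 380.604 MeV
Mass defect = 380.604 MeV / (931.494 MeV/u) = 0.4085952 u
Constituent mass = 21(1.00728) + 25(1.008665) = 46.369505 u
Nuclear mass = 46.369505 − 0.4085952 = 45.9609098 u ≈ 45.96091 u (to 5 decimal places)

45.96091 u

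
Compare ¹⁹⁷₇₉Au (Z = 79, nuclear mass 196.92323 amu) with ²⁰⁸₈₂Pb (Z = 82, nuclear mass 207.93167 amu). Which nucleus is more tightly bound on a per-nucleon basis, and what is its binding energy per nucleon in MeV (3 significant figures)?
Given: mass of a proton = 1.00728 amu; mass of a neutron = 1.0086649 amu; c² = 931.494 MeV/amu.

¹⁹⁷₇₉Au; 7.92 MeV/nucleon

¹⁹⁷₇₉Au: Σm = 79(1.00728) + 118(1.0086649) = 198.5975782 amu; Δm = 1.6743482 amu; E_B = 1559.6 MeV; E_B/A = 7.917 MeV
²⁰⁸₈₂Pb: Σm = 82(1.00728) + 126(1.0086649) = 209.6887374 amu; Δm = 1.7570674 amu; E_B = 1636.7 MeV; E_B/A = 7.869 MeV
¹⁹⁷₇₉Au has the higher binding energy per nucleon, so it is the more tightly bound nucleus.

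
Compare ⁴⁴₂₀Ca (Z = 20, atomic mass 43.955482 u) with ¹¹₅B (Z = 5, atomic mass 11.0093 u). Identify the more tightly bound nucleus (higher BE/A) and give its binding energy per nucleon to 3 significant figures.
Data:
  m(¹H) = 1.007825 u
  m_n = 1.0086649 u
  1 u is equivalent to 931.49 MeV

⁴⁴₂₀Ca; 8.66 MeV/nucleon

⁴⁴₂₀Ca: Σm = 20(1.007825) + 24(1.0086649) = 44.3644576 u; Δm = 0.4089756 u; E_B = 380.96 MeV; E_B/A = 8.658 MeV
¹¹₅B: Σm = 5(1.007825) + 6(1.0086649) = 11.0911144 u; Δm = 0.0818144 u; E_B = 76.209 MeV; E_B/A = 6.928 MeV
⁴⁴₂₀Ca has the higher binding energy per nucleon, so it is the more tightly bound nucleus.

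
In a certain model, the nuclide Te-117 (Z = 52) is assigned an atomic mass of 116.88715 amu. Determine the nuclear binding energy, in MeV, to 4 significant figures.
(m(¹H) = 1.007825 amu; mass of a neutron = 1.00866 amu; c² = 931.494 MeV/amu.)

1008 MeV

Total constituent mass: 52 × 1.007825 + 65 × 1.00866 = 117.969800 amu
The mass defect is 117.969800 − 116.88715 = 1.082650 amu.
Binding energy = Δm·c² = 1.082650 × 931.494 MeV/amu = 1008.48 MeV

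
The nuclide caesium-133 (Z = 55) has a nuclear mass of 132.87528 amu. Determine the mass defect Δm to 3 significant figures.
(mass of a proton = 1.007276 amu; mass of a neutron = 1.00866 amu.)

The nucleus contains 55 protons and 133 − 55 = 78 neutrons.
Total constituent mass: 55 × 1.007276 + 78 × 1.00866 = 134.075660 amu
The mass defect is 134.075660 − 132.87528 = 1.200380 amu.

1.20 amu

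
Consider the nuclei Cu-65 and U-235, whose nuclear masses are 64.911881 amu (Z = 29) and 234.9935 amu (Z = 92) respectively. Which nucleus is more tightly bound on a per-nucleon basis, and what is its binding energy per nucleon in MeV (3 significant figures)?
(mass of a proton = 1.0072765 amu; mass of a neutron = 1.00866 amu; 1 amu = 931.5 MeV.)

Cu-65: Σm = 29(1.0072765) + 36(1.00866) = 65.5227785 amu; Δm = 0.6108975 amu; E_B = 569.05 MeV; E_B/A = 8.7546 MeV
U-235: Σm = 92(1.0072765) + 143(1.00866) = 236.9078180 amu; Δm = 1.9143180 amu; E_B = 1783.2 MeV; E_B/A = 7.588 MeV
Cu-65 has the higher binding energy per nucleon, so it is the more tightly bound nucleus.

Cu-65; 8.75 MeV/nucleon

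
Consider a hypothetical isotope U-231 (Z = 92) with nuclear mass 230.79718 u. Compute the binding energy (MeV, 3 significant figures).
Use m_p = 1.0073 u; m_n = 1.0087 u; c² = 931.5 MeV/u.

The nucleus contains 92 protons and 231 − 92 = 139 neutrons.
Σm = 92·m_p + 139·m_n = 92.6716 + 140.2093 = 232.8809 u
Mass defect Δm = 232.8809 − 230.79718 = 2.08372 u
E_B = 2.08372 × 931.5 = 1940.99 MeV

1940 MeV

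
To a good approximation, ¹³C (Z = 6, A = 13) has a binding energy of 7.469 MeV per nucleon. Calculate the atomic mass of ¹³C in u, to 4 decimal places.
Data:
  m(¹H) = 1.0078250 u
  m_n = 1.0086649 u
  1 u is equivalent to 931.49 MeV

Total binding energy = 13 × 7.469 = 97.097 MeV
Mass defect = 97.097 MeV / (931.49 MeV/u) = 0.104238 u
Constituent mass = 6(1.0078250) + 7(1.0086649) = 13.1076043 u
Atomic mass = 13.1076043 − 0.104238 = 13.0033663 u ≈ 13.0034 u (to 4 decimal places)

13.0034 u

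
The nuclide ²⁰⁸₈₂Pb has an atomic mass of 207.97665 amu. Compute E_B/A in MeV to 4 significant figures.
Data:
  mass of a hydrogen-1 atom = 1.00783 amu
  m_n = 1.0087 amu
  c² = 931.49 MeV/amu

With 82 protons and 126 neutrons (A = 208):
Total constituent mass: 82 × 1.00783 + 126 × 1.0087 = 209.73826 amu
The mass defect is 209.73826 − 207.97665 = 1.76161 amu.
Binding energy = Δm·c² = 1.76161 × 931.49 MeV/amu = 1640.92 MeV
Dividing by A = 208 gives 7.889 MeV per nucleon.

7.889 MeV/nucleon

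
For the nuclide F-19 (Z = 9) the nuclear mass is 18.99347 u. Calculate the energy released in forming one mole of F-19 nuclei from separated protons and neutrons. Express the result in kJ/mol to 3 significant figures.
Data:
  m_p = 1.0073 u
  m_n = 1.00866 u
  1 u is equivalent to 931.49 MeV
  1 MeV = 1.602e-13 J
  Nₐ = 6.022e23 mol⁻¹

1.43e+10 kJ/mol

The nucleus contains 9 protons and 19 − 9 = 10 neutrons.
Total constituent mass: 9 × 1.0073 + 10 × 1.00866 = 19.15230 u
Δm = 19.15230 − 18.99347 = 0.15883 u
Converting to energy: 0.15883 u × 931.49 MeV/u = 147.949 MeV
Per nucleus in joules: 147.949 MeV × 1.602e-13 J/MeV = 2.3701e-11 J
Per mole: 2.3701e-11 J × 6.022e23 mol⁻¹ = 1.4273e+13 J/mol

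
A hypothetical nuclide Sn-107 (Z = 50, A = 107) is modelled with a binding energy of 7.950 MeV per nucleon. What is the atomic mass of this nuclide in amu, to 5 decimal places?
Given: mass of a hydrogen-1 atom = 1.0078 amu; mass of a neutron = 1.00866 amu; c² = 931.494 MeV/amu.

106.97041 amu

Total binding energy = 107 × 7.950 = 850.650 MeV
Mass defect = 850.650 MeV / (931.494 MeV/amu) = 0.9132104 amu
Constituent mass = 50(1.0078) + 57(1.00866) = 107.88362 amu
Atomic mass = 107.88362 − 0.9132104 = 106.9704096 amu ≈ 106.97041 amu (to 5 decimal places)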